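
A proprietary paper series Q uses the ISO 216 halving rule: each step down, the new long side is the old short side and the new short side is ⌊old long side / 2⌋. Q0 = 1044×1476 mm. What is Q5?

Q1: ⌊1476/2⌋ × 1044 = 738 × 1044 mm
Q2: ⌊1044/2⌋ × 738 = 522 × 738 mm
Q3: ⌊738/2⌋ × 522 = 369 × 522 mm
Q4: ⌊522/2⌋ × 369 = 261 × 369 mm
Q5: ⌊369/2⌋ × 261 = 184 × 261 mm

184 × 261 mm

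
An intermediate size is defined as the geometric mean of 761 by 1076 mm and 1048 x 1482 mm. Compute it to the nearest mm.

Short side: √(761 · 1048) = √797528 ≈ 893.0 → 893 mm
Long side: √(1076 · 1482) = √1594632 ≈ 1262.8 → 1263 mm

893 × 1263 mm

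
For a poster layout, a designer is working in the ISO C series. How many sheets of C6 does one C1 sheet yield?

Each ISO step halves the sheet: 1 × C1 → 2 × C2 → 4 × C3 → 8 × C4 → …
From C1 to C6 is 5 halving steps: 2^5 = 32.

32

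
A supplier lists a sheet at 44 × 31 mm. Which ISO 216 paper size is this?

B10 (31 × 44 mm)

Aspect ratio 44/31 ≈ 1.419 — close to the ISO √2 ≈ 1.414.
In the B-series (B0 = 1000 × 1414 mm): B10 = 31 × 44 mm.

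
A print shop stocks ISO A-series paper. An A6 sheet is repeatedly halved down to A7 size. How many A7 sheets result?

Each ISO step halves the sheet: 1 × A6 → 2 × A7
From A6 to A7 is 1 halving step: 2^1 = 2.

2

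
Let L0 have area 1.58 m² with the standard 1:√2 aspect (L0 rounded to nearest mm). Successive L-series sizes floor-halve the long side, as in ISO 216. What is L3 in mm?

Let L0's short side be w mm. w · w√2 = 1.58 m² = 1,580,000 mm², so w ≈ 1057.0 mm and w√2 ≈ 1494.8 mm → L0 = 1057 × 1495 mm.
L1: ⌊1495/2⌋ × 1057 = 747 × 1057 mm
L2: ⌊1057/2⌋ × 747 = 528 × 747 mm
L3: ⌊747/2⌋ × 528 = 373 × 528 mm

373 × 528 mm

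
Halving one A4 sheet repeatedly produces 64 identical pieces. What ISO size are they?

A10

64 = 2^6, so 6 halving steps.
A4 → A5 → … → A10 after 6 steps.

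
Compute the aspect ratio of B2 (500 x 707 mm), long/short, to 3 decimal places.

707 / 500 = 1.414
Matches √2 ≈ 1.414 — the ISO 216 defining ratio.

1.414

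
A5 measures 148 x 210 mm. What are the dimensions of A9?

A6: ⌊210/2⌋ × 148 = 105 × 148 mm
A7: ⌊148/2⌋ × 105 = 74 × 105 mm
A8: ⌊105/2⌋ × 74 = 52 × 74 mm
A9: ⌊74/2⌋ × 52 = 37 × 52 mm

37 × 52 mm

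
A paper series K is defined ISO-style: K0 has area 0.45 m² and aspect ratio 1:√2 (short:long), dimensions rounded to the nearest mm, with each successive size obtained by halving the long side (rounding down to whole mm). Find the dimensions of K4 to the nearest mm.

Let K0's short side be w mm. w · w√2 = 0.45 m² = 450,000 mm², so w ≈ 564.1 mm and w√2 ≈ 797.7 mm → K0 = 564 × 798 mm.
K1: ⌊798/2⌋ × 564 = 399 × 564 mm
K2: ⌊564/2⌋ × 399 = 282 × 399 mm
K3: ⌊399/2⌋ × 282 = 199 × 282 mm
K4: ⌊282/2⌋ × 199 = 141 × 199 mm

141 × 199 mm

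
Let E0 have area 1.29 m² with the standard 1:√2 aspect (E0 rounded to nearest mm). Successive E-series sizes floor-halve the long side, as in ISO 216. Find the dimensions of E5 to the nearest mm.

Let E0's short side be w mm. w · w√2 = 1.29 m² = 1,290,000 mm², so w ≈ 955.1 mm and w√2 ≈ 1350.7 mm → E0 = 955 × 1351 mm.
E1: ⌊1351/2⌋ × 955 = 675 × 955 mm
E2: ⌊955/2⌋ × 675 = 477 × 675 mm
E3: ⌊675/2⌋ × 477 = 337 × 477 mm
E4: ⌊477/2⌋ × 337 = 238 × 337 mm
E5: ⌊337/2⌋ × 238 = 168 × 238 mm

168 × 238 mm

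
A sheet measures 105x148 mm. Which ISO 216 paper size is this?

Aspect ratio 148/105 ≈ 1.410 — close to the ISO √2 ≈ 1.414.
In the A-series (A0 area = 1 m²): A6 = 105 × 148 mm.

A6 (105 × 148 mm)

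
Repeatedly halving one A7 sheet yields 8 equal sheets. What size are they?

A10

8 = 2^3, so 3 halving steps.
A7 → A8 → … → A10 after 3 steps.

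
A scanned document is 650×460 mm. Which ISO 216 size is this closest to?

C2 (458 × 648 mm)

Aspect ratio 650/460 ≈ 1.413 — close to the ISO √2 ≈ 1.414.
In the C-series (envelope sizes, between A and B): C2 = 458 × 648 mm.
Off by 4 mm total — nearest standard size.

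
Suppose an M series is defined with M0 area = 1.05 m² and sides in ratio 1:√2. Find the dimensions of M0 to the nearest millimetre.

Let the short side be w mm. Then w · w√2 = 1.05 m² = 1,050,000 mm².
w² = 1,050,000/√2, so w ≈ 861.7 mm; long side = w√2 ≈ 1218.6 mm.

862 × 1219 mm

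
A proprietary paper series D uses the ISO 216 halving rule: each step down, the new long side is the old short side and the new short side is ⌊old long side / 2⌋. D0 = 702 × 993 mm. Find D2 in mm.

D1: ⌊993/2⌋ × 702 = 496 × 702 mm
D2: ⌊702/2⌋ × 496 = 351 × 496 mm

351 × 496 mm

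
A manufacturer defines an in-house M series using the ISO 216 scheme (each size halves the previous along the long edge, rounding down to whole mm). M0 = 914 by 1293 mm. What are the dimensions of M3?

M1: ⌊1293/2⌋ × 914 = 646 × 914 mm
M2: ⌊914/2⌋ × 646 = 457 × 646 mm
M3: ⌊646/2⌋ × 457 = 323 × 457 mm

323 × 457 mm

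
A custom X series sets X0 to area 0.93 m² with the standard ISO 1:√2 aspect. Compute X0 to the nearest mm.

811 × 1147 mm

Let the short side be w mm. Then w · w√2 = 0.93 m² = 930,000 mm².
w² = 930,000/√2, so w ≈ 810.9 mm; long side = w√2 ≈ 1146.8 mm.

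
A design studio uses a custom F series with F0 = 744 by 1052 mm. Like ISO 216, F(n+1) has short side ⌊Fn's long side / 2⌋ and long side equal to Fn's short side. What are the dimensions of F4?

F1: ⌊1052/2⌋ × 744 = 526 × 744 mm
F2: ⌊744/2⌋ × 526 = 372 × 526 mm
F3: ⌊526/2⌋ × 372 = 263 × 372 mm
F4: ⌊372/2⌋ × 263 = 186 × 263 mm

186 × 263 mm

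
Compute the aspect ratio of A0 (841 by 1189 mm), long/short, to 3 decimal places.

1.414

1189 / 841 = 1.414
Matches √2 ≈ 1.414 — the ISO 216 defining ratio.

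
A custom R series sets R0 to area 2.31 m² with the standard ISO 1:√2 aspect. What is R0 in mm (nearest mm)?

1278 × 1807 mm

Let the short side be w mm. Then w · w√2 = 2.31 m² = 2,310,000 mm².
w² = 2,310,000/√2, so w ≈ 1278.1 mm; long side = w√2 ≈ 1807.4 mm.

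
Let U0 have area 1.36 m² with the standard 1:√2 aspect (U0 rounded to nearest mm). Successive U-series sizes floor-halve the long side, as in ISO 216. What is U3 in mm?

Let U0's short side be w mm. w · w√2 = 1.36 m² = 1,360,000 mm², so w ≈ 980.6 mm and w√2 ≈ 1386.8 mm → U0 = 981 × 1387 mm.
U1: ⌊1387/2⌋ × 981 = 693 × 981 mm
U2: ⌊981/2⌋ × 693 = 490 × 693 mm
U3: ⌊693/2⌋ × 490 = 346 × 490 mm

346 × 490 mm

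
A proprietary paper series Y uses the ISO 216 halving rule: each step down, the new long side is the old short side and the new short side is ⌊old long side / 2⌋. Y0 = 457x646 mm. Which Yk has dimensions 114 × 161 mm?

Y4

Y0: 457 × 646 mm
Y1: 323 × 457 mm
Y2: 228 × 323 mm
Y3: 161 × 228 mm
Y4: 114 × 161 mm
Y5: 80 × 114 mm
→ matches Y4.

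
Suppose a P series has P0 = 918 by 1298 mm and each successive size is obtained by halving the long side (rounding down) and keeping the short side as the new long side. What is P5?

162 × 229 mm

P1: ⌊1298/2⌋ × 918 = 649 × 918 mm
P2: ⌊918/2⌋ × 649 = 459 × 649 mm
P3: ⌊649/2⌋ × 459 = 324 × 459 mm
P4: ⌊459/2⌋ × 324 = 229 × 324 mm
P5: ⌊324/2⌋ × 229 = 162 × 229 mm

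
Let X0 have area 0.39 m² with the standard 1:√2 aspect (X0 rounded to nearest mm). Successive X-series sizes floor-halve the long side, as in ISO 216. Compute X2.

Let X0's short side be w mm. w · w√2 = 0.39 m² = 390,000 mm², so w ≈ 525.1 mm and w√2 ≈ 742.7 mm → X0 = 525 × 743 mm.
X1: ⌊743/2⌋ × 525 = 371 × 525 mm
X2: ⌊525/2⌋ × 371 = 262 × 371 mm

262 × 371 mm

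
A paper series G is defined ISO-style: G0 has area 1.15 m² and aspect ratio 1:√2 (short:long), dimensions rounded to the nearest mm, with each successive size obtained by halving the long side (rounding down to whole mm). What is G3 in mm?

Let G0's short side be w mm. w · w√2 = 1.15 m² = 1,150,000 mm², so w ≈ 901.8 mm and w√2 ≈ 1275.3 mm → G0 = 902 × 1275 mm.
G1: ⌊1275/2⌋ × 902 = 637 × 902 mm
G2: ⌊902/2⌋ × 637 = 451 × 637 mm
G3: ⌊637/2⌋ × 451 = 318 × 451 mm

318 × 451 mm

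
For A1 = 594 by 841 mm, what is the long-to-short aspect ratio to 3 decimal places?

1.416

841 / 594 = 1.416
ISO 216 targets √2 ≈ 1.414; the +0.002 deviation is from mm rounding.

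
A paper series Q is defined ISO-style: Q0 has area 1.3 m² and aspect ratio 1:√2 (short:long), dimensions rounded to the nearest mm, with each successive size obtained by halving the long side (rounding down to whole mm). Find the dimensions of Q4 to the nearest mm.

239 × 339 mm

Let Q0's short side be w mm. w · w√2 = 1.3 m² = 1,300,000 mm², so w ≈ 958.8 mm and w√2 ≈ 1355.9 mm → Q0 = 959 × 1356 mm.
Q1: ⌊1356/2⌋ × 959 = 678 × 959 mm
Q2: ⌊959/2⌋ × 678 = 479 × 678 mm
Q3: ⌊678/2⌋ × 479 = 339 × 479 mm
Q4: ⌊479/2⌋ × 339 = 239 × 339 mm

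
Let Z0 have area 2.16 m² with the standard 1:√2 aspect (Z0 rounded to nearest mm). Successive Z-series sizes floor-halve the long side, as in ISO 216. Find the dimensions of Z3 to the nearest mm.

Let Z0's short side be w mm. w · w√2 = 2.16 m² = 2,160,000 mm², so w ≈ 1235.9 mm and w√2 ≈ 1747.8 mm → Z0 = 1236 × 1748 mm.
Z1: ⌊1748/2⌋ × 1236 = 874 × 1236 mm
Z2: ⌊1236/2⌋ × 874 = 618 × 874 mm
Z3: ⌊874/2⌋ × 618 = 437 × 618 mm

437 × 618 mm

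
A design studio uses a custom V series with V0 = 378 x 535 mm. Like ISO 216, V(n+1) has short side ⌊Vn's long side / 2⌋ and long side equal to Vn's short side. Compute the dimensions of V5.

66 × 94 mm

V1: ⌊535/2⌋ × 378 = 267 × 378 mm
V2: ⌊378/2⌋ × 267 = 189 × 267 mm
V3: ⌊267/2⌋ × 189 = 133 × 189 mm
V4: ⌊189/2⌋ × 133 = 94 × 133 mm
V5: ⌊133/2⌋ × 94 = 66 × 94 mm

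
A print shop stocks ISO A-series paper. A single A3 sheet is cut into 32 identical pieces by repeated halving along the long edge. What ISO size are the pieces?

32 = 2^5, so 5 halving steps.
A3 → A4 → … → A8 after 5 steps.

A8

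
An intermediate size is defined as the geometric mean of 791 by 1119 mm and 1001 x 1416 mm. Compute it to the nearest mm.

Short side: √(791 · 1001) = √791791 ≈ 889.8 → 890 mm
Long side: √(1119 · 1416) = √1584504 ≈ 1258.8 → 1259 mm

890 × 1259 mm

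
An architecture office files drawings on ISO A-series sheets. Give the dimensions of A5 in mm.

A0 = 841 × 1189 mm (A0 has area 1 m², aspect 1:√2).
A1: ⌊1189/2⌋ × 841 = 594 × 841 mm
A2: ⌊841/2⌋ × 594 = 420 × 594 mm
A3: ⌊594/2⌋ × 420 = 297 × 420 mm
A4: ⌊420/2⌋ × 297 = 210 × 297 mm
A5: ⌊297/2⌋ × 210 = 148 × 210 mm

148 × 210 mm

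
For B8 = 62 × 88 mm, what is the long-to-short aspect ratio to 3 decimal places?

1.419

88 / 62 = 1.419
ISO 216 targets √2 ≈ 1.414; the +0.005 deviation is from mm rounding.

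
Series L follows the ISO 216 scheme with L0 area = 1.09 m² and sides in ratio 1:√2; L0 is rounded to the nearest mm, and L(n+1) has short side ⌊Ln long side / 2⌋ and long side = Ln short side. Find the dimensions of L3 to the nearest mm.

Let L0's short side be w mm. w · w√2 = 1.09 m² = 1,090,000 mm², so w ≈ 877.9 mm and w√2 ≈ 1241.6 mm → L0 = 878 × 1242 mm.
L1: ⌊1242/2⌋ × 878 = 621 × 878 mm
L2: ⌊878/2⌋ × 621 = 439 × 621 mm
L3: ⌊621/2⌋ × 439 = 310 × 439 mm

310 × 439 mm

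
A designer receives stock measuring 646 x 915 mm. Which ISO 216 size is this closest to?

C1 (648 × 917 mm)

Aspect ratio 915/646 ≈ 1.416 — close to the ISO √2 ≈ 1.414.
In the C-series (envelope sizes, between A and B): C1 = 648 × 917 mm.
Off by 4 mm total — nearest standard size.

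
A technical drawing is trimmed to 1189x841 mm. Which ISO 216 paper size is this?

A0 (841 × 1189 mm)

Aspect ratio 1189/841 ≈ 1.414 — close to the ISO √2 ≈ 1.414.
In the A-series (A0 area = 1 m²): A0 = 841 × 1189 mm.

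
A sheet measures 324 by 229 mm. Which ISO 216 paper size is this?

C4 (229 × 324 mm)

Aspect ratio 324/229 ≈ 1.415 — close to the ISO √2 ≈ 1.414.
In the C-series (envelope sizes, between A and B): C4 = 229 × 324 mm.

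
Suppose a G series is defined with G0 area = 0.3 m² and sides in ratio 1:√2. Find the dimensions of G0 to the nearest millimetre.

Let the short side be w mm. Then w · w√2 = 0.3 m² = 300,000 mm².
w² = 300,000/√2, so w ≈ 460.6 mm; long side = w√2 ≈ 651.4 mm.

461 × 651 mm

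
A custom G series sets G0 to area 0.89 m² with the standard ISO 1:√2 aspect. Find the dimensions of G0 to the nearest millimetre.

793 × 1122 mm

Let the short side be w mm. Then w · w√2 = 0.89 m² = 890,000 mm².
w² = 890,000/√2, so w ≈ 793.3 mm; long side = w√2 ≈ 1121.9 mm.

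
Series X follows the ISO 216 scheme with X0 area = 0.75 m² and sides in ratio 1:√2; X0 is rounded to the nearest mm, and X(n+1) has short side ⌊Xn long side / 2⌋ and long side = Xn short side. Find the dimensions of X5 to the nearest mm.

Let X0's short side be w mm. w · w√2 = 0.75 m² = 750,000 mm², so w ≈ 728.2 mm and w√2 ≈ 1029.9 mm → X0 = 728 × 1030 mm.
X1: ⌊1030/2⌋ × 728 = 515 × 728 mm
X2: ⌊728/2⌋ × 515 = 364 × 515 mm
X3: ⌊515/2⌋ × 364 = 257 × 364 mm
X4: ⌊364/2⌋ × 257 = 182 × 257 mm
X5: ⌊257/2⌋ × 182 = 128 × 182 mm

128 × 182 mm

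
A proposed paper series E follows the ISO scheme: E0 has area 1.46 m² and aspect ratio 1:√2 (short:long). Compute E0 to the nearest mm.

Let the short side be w mm. Then w · w√2 = 1.46 m² = 1,460,000 mm².
w² = 1,460,000/√2, so w ≈ 1016.1 mm; long side = w√2 ≈ 1436.9 mm.

1016 × 1437 mm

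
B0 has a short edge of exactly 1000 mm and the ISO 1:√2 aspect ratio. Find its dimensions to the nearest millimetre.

1000 × 1414 mm

Short side = 1000 mm; long side = 1000√2 ≈ 1414.2 mm.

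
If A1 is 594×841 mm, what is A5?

A2: ⌊841/2⌋ × 594 = 420 × 594 mm
A3: ⌊594/2⌋ × 420 = 297 × 420 mm
A4: ⌊420/2⌋ × 297 = 210 × 297 mm
A5: ⌊297/2⌋ × 210 = 148 × 210 mm

148 × 210 mm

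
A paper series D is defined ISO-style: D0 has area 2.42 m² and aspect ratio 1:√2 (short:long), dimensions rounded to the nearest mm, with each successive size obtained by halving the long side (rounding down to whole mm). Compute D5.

231 × 327 mm

Let D0's short side be w mm. w · w√2 = 2.42 m² = 2,420,000 mm², so w ≈ 1308.1 mm and w√2 ≈ 1850.0 mm → D0 = 1308 × 1850 mm.
D1: ⌊1850/2⌋ × 1308 = 925 × 1308 mm
D2: ⌊1308/2⌋ × 925 = 654 × 925 mm
D3: ⌊925/2⌋ × 654 = 462 × 654 mm
D4: ⌊654/2⌋ × 462 = 327 × 462 mm
D5: ⌊462/2⌋ × 327 = 231 × 327 mm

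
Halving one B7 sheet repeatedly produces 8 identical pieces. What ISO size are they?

B10

8 = 2^3, so 3 halving steps.
B7 → B8 → … → B10 after 3 steps.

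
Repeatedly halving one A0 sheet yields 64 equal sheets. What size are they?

64 = 2^6, so 6 halving steps.
A0 → A1 → … → A6 after 6 steps.

A6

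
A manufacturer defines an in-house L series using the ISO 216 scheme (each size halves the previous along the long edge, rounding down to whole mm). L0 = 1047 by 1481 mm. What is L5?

185 × 261 mm

L1 = 740 × 1047 mm (from L0 by 1 halving).
L2: ⌊1047/2⌋ × 740 = 523 × 740 mm
L3: ⌊740/2⌋ × 523 = 370 × 523 mm
L4: ⌊523/2⌋ × 370 = 261 × 370 mm
L5: ⌊370/2⌋ × 261 = 185 × 261 mm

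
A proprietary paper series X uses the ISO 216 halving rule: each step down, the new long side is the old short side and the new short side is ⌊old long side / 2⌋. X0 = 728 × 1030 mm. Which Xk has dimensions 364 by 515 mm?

X2

X0: 728 × 1030 mm
X1: 515 × 728 mm
X2: 364 × 515 mm
X3: 257 × 364 mm
→ matches X2.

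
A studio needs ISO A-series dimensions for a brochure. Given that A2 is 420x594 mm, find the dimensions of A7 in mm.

A3: ⌊594/2⌋ × 420 = 297 × 420 mm
A4: ⌊420/2⌋ × 297 = 210 × 297 mm
A5: ⌊297/2⌋ × 210 = 148 × 210 mm
A6: ⌊210/2⌋ × 148 = 105 × 148 mm
A7: ⌊148/2⌋ × 105 = 74 × 105 mm

74 × 105 mm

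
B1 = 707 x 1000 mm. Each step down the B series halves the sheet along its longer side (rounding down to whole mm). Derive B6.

125 × 176 mm

B2: ⌊1000/2⌋ × 707 = 500 × 707 mm
B3: ⌊707/2⌋ × 500 = 353 × 500 mm
B4: ⌊500/2⌋ × 353 = 250 × 353 mm
B5: ⌊353/2⌋ × 250 = 176 × 250 mm
B6: ⌊250/2⌋ × 176 = 125 × 176 mm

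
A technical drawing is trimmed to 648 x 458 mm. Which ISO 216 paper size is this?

C2 (458 × 648 mm)

Aspect ratio 648/458 ≈ 1.415 — close to the ISO √2 ≈ 1.414.
In the C-series (envelope sizes, between A and B): C2 = 458 × 648 mm.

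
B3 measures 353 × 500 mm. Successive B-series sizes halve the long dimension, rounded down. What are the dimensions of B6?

B4: ⌊500/2⌋ × 353 = 250 × 353 mm
B5: ⌊353/2⌋ × 250 = 176 × 250 mm
B6: ⌊250/2⌋ × 176 = 125 × 176 mm

125 × 176 mm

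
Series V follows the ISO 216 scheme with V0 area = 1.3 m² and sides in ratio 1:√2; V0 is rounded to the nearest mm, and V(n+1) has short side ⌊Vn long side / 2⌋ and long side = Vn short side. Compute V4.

239 × 339 mm

Let V0's short side be w mm. w · w√2 = 1.3 m² = 1,300,000 mm², so w ≈ 958.8 mm and w√2 ≈ 1355.9 mm → V0 = 959 × 1356 mm.
V1: ⌊1356/2⌋ × 959 = 678 × 959 mm
V2: ⌊959/2⌋ × 678 = 479 × 678 mm
V3: ⌊678/2⌋ × 479 = 339 × 479 mm
V4: ⌊479/2⌋ × 339 = 239 × 339 mm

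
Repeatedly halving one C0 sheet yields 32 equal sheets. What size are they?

C5

32 = 2^5, so 5 halving steps.
C0 → C1 → … → C5 after 5 steps.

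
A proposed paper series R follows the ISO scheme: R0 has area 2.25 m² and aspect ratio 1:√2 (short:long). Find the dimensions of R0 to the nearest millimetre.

1261 × 1784 mm

Let the short side be w mm. Then w · w√2 = 2.25 m² = 2,250,000 mm².
w² = 2,250,000/√2, so w ≈ 1261.3 mm; long side = w√2 ≈ 1783.8 mm.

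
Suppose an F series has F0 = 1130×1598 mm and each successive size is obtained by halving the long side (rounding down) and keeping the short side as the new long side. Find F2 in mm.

F1: ⌊1598/2⌋ × 1130 = 799 × 1130 mm
F2: ⌊1130/2⌋ × 799 = 565 × 799 mm

565 × 799 mm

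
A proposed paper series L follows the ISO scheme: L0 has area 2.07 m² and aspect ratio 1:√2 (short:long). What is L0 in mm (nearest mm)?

1210 × 1711 mm

Let the short side be w mm. Then w · w√2 = 2.07 m² = 2,070,000 mm².
w² = 2,070,000/√2, so w ≈ 1209.8 mm; long side = w√2 ≈ 1711.0 mm.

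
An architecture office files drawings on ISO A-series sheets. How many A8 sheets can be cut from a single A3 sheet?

Each ISO step halves the sheet: 1 × A3 → 2 × A4 → 4 × A5 → 8 × A6 → …
From A3 to A8 is 5 halving steps: 2^5 = 32.

32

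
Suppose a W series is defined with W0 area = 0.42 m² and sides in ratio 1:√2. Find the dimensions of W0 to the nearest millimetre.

Let the short side be w mm. Then w · w√2 = 0.42 m² = 420,000 mm².
w² = 420,000/√2, so w ≈ 545.0 mm; long side = w√2 ≈ 770.7 mm.

545 × 771 mm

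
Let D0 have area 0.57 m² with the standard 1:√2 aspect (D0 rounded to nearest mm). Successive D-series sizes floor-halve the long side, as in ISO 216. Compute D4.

158 × 224 mm

Let D0's short side be w mm. w · w√2 = 0.57 m² = 570,000 mm², so w ≈ 634.9 mm and w√2 ≈ 897.8 mm → D0 = 635 × 898 mm.
D1: ⌊898/2⌋ × 635 = 449 × 635 mm
D2: ⌊635/2⌋ × 449 = 317 × 449 mm
D3: ⌊449/2⌋ × 317 = 224 × 317 mm
D4: ⌊317/2⌋ × 224 = 158 × 224 mm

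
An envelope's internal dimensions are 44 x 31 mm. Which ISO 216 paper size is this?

Aspect ratio 44/31 ≈ 1.419 — close to the ISO √2 ≈ 1.414.
In the B-series (B0 = 1000 × 1414 mm): B10 = 31 × 44 mm.

B10 (31 × 44 mm)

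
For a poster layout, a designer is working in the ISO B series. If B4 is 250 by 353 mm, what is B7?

88 × 125 mm

B5: ⌊353/2⌋ × 250 = 176 × 250 mm
B6: ⌊250/2⌋ × 176 = 125 × 176 mm
B7: ⌊176/2⌋ × 125 = 88 × 125 mm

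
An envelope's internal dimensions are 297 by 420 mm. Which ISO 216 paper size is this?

Aspect ratio 420/297 ≈ 1.414 — close to the ISO √2 ≈ 1.414.
In the A-series (A0 area = 1 m²): A3 = 297 × 420 mm.

A3 (297 × 420 mm)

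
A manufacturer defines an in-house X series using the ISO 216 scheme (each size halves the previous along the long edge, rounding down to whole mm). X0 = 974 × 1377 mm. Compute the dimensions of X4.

243 × 344 mm

X1 = 688 × 974 mm (from X0 by 1 halving).
X2: ⌊974/2⌋ × 688 = 487 × 688 mm
X3: ⌊688/2⌋ × 487 = 344 × 487 mm
X4: ⌊487/2⌋ × 344 = 243 × 344 mm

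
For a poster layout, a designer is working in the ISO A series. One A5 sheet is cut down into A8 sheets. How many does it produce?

Each ISO step halves the sheet: 1 × A5 → 2 × A6 → 4 × A7 → 8 × A8
From A5 to A8 is 3 halving steps: 2^3 = 8.

8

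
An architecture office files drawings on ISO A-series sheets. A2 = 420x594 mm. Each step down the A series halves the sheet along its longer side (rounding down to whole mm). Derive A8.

52 × 74 mm

A3: ⌊594/2⌋ × 420 = 297 × 420 mm
A4: ⌊420/2⌋ × 297 = 210 × 297 mm
A5: ⌊297/2⌋ × 210 = 148 × 210 mm
A6: ⌊210/2⌋ × 148 = 105 × 148 mm
A7: ⌊148/2⌋ × 105 = 74 × 105 mm
A8: ⌊105/2⌋ × 74 = 52 × 74 mm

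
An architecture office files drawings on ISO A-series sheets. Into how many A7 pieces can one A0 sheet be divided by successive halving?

128

Each ISO step halves the sheet: 1 × A0 → 2 × A1 → 4 × A2 → 8 × A3 → …
From A0 to A7 is 7 halving steps: 2^7 = 128.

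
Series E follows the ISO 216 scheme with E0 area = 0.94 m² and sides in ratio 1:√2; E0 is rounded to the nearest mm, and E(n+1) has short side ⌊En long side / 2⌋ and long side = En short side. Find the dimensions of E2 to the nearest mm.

Let E0's short side be w mm. w · w√2 = 0.94 m² = 940,000 mm², so w ≈ 815.3 mm and w√2 ≈ 1153.0 mm → E0 = 815 × 1153 mm.
E1: ⌊1153/2⌋ × 815 = 576 × 815 mm
E2: ⌊815/2⌋ × 576 = 407 × 576 mm

407 × 576 mm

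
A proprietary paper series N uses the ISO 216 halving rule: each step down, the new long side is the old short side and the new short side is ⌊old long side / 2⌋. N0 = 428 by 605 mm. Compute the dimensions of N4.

107 × 151 mm

N1: ⌊605/2⌋ × 428 = 302 × 428 mm
N2: ⌊428/2⌋ × 302 = 214 × 302 mm
N3: ⌊302/2⌋ × 214 = 151 × 214 mm
N4: ⌊214/2⌋ × 151 = 107 × 151 mm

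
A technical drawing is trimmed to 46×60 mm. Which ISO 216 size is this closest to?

B9 (44 × 62 mm)

Aspect ratio 60/46 ≈ 1.304 (ISO target is √2 ≈ 1.414).
In the B-series (B0 = 1000 × 1414 mm): B9 = 44 × 62 mm.
Off by 4 mm total — nearest standard size.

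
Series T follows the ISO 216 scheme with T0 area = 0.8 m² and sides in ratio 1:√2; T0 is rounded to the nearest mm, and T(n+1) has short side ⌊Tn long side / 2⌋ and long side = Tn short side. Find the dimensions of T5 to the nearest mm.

133 × 188 mm

Let T0's short side be w mm. w · w√2 = 0.8 m² = 800,000 mm², so w ≈ 752.1 mm and w√2 ≈ 1063.7 mm → T0 = 752 × 1064 mm.
T1: ⌊1064/2⌋ × 752 = 532 × 752 mm
T2: ⌊752/2⌋ × 532 = 376 × 532 mm
T3: ⌊532/2⌋ × 376 = 266 × 376 mm
T4: ⌊376/2⌋ × 266 = 188 × 266 mm
T5: ⌊266/2⌋ × 188 = 133 × 188 mm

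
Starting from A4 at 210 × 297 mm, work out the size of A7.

74 × 105 mm

A5: ⌊297/2⌋ × 210 = 148 × 210 mm
A6: ⌊210/2⌋ × 148 = 105 × 148 mm
A7: ⌊148/2⌋ × 105 = 74 × 105 mm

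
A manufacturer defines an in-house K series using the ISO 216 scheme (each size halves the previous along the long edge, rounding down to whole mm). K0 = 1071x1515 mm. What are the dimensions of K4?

267 × 378 mm

K1: ⌊1515/2⌋ × 1071 = 757 × 1071 mm
K2: ⌊1071/2⌋ × 757 = 535 × 757 mm
K3: ⌊757/2⌋ × 535 = 378 × 535 mm
K4: ⌊535/2⌋ × 378 = 267 × 378 mm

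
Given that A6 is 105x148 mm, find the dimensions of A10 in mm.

26 × 37 mm

A7: ⌊148/2⌋ × 105 = 74 × 105 mm
A8: ⌊105/2⌋ × 74 = 52 × 74 mm
A9: ⌊74/2⌋ × 52 = 37 × 52 mm
A10: ⌊52/2⌋ × 37 = 26 × 37 mm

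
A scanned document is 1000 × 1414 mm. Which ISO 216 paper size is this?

B0 (1000 × 1414 mm)

Aspect ratio 1414/1000 ≈ 1.414 — close to the ISO √2 ≈ 1.414.
In the B-series (B0 = 1000 × 1414 mm): B0 = 1000 × 1414 mm.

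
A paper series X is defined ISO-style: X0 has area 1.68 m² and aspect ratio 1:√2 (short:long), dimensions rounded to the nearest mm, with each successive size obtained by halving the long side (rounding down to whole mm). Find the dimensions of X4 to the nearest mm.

Let X0's short side be w mm. w · w√2 = 1.68 m² = 1,680,000 mm², so w ≈ 1089.9 mm and w√2 ≈ 1541.4 mm → X0 = 1090 × 1541 mm.
X1: ⌊1541/2⌋ × 1090 = 770 × 1090 mm
X2: ⌊1090/2⌋ × 770 = 545 × 770 mm
X3: ⌊770/2⌋ × 545 = 385 × 545 mm
X4: ⌊545/2⌋ × 385 = 272 × 385 mm

272 × 385 mm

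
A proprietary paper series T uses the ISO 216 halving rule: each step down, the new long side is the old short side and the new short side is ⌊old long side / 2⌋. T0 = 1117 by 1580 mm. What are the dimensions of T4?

T1: ⌊1580/2⌋ × 1117 = 790 × 1117 mm
T2: ⌊1117/2⌋ × 790 = 558 × 790 mm
T3: ⌊790/2⌋ × 558 = 395 × 558 mm
T4: ⌊558/2⌋ × 395 = 279 × 395 mm

279 × 395 mm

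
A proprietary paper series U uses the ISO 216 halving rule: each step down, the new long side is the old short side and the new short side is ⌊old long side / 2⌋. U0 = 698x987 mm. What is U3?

246 × 349 mm

U1: ⌊987/2⌋ × 698 = 493 × 698 mm
U2: ⌊698/2⌋ × 493 = 349 × 493 mm
U3: ⌊493/2⌋ × 349 = 246 × 349 mm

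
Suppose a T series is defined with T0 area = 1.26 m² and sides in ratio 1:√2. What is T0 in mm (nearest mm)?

Let the short side be w mm. Then w · w√2 = 1.26 m² = 1,260,000 mm².
w² = 1,260,000/√2, so w ≈ 943.9 mm; long side = w√2 ≈ 1334.9 mm.

944 × 1335 mm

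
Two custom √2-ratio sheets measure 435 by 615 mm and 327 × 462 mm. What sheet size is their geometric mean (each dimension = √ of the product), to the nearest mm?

Short side: √(435 · 327) = √142245 ≈ 377.2 → 377 mm
Long side: √(615 · 462) = √284130 ≈ 533.0 → 533 mm

377 × 533 mm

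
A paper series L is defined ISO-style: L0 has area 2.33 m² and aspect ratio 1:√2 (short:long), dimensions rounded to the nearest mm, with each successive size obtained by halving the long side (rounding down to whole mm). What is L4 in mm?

Let L0's short side be w mm. w · w√2 = 2.33 m² = 2,330,000 mm², so w ≈ 1283.6 mm and w√2 ≈ 1815.2 mm → L0 = 1284 × 1815 mm.
L1: ⌊1815/2⌋ × 1284 = 907 × 1284 mm
L2: ⌊1284/2⌋ × 907 = 642 × 907 mm
L3: ⌊907/2⌋ × 642 = 453 × 642 mm
L4: ⌊642/2⌋ × 453 = 321 × 453 mm

321 × 453 mm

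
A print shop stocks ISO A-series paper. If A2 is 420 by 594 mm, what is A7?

74 × 105 mm

A3: ⌊594/2⌋ × 420 = 297 × 420 mm
A4: ⌊420/2⌋ × 297 = 210 × 297 mm
A5: ⌊297/2⌋ × 210 = 148 × 210 mm
A6: ⌊210/2⌋ × 148 = 105 × 148 mm
A7: ⌊148/2⌋ × 105 = 74 × 105 mm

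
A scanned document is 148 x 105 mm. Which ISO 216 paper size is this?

A6 (105 × 148 mm)

Aspect ratio 148/105 ≈ 1.410 — close to the ISO √2 ≈ 1.414.
In the A-series (A0 area = 1 m²): A6 = 105 × 148 mm.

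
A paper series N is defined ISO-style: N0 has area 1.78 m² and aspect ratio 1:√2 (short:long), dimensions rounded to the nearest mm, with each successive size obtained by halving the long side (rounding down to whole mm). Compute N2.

Let N0's short side be w mm. w · w√2 = 1.78 m² = 1,780,000 mm², so w ≈ 1121.9 mm and w√2 ≈ 1586.6 mm → N0 = 1122 × 1587 mm.
N1: ⌊1587/2⌋ × 1122 = 793 × 1122 mm
N2: ⌊1122/2⌋ × 793 = 561 × 793 mm

561 × 793 mm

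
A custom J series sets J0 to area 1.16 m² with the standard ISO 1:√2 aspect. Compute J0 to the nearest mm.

Let the short side be w mm. Then w · w√2 = 1.16 m² = 1,160,000 mm².
w² = 1,160,000/√2, so w ≈ 905.7 mm; long side = w√2 ≈ 1280.8 mm.

906 × 1281 mm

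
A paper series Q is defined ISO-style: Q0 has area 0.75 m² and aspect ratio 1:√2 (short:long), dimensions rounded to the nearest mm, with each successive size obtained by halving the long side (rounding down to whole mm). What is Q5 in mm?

Let Q0's short side be w mm. w · w√2 = 0.75 m² = 750,000 mm², so w ≈ 728.2 mm and w√2 ≈ 1029.9 mm → Q0 = 728 × 1030 mm.
Q1: ⌊1030/2⌋ × 728 = 515 × 728 mm
Q2: ⌊728/2⌋ × 515 = 364 × 515 mm
Q3: ⌊515/2⌋ × 364 = 257 × 364 mm
Q4: ⌊364/2⌋ × 257 = 182 × 257 mm
Q5: ⌊257/2⌋ × 182 = 128 × 182 mm

128 × 182 mm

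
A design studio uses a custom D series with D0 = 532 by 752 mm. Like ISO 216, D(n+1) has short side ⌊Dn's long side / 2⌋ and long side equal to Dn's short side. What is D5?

94 × 133 mm

D1: ⌊752/2⌋ × 532 = 376 × 532 mm
D2: ⌊532/2⌋ × 376 = 266 × 376 mm
D3: ⌊376/2⌋ × 266 = 188 × 266 mm
D4: ⌊266/2⌋ × 188 = 133 × 188 mm
D5: ⌊188/2⌋ × 133 = 94 × 133 mm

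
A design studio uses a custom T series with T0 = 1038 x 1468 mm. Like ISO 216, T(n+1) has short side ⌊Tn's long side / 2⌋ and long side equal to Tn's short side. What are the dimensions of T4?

T1: ⌊1468/2⌋ × 1038 = 734 × 1038 mm
T2: ⌊1038/2⌋ × 734 = 519 × 734 mm
T3: ⌊734/2⌋ × 519 = 367 × 519 mm
T4: ⌊519/2⌋ × 367 = 259 × 367 mm

259 × 367 mm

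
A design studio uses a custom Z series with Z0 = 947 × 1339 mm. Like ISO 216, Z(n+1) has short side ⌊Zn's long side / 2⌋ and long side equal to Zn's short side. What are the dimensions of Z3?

334 × 473 mm

Z1: ⌊1339/2⌋ × 947 = 669 × 947 mm
Z2: ⌊947/2⌋ × 669 = 473 × 669 mm
Z3: ⌊669/2⌋ × 473 = 334 × 473 mm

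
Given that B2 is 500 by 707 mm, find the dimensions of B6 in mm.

B3: ⌊707/2⌋ × 500 = 353 × 500 mm
B4: ⌊500/2⌋ × 353 = 250 × 353 mm
B5: ⌊353/2⌋ × 250 = 176 × 250 mm
B6: ⌊250/2⌋ × 176 = 125 × 176 mm

125 × 176 mm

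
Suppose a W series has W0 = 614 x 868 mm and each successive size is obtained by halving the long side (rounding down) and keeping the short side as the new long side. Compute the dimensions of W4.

153 × 217 mm

W1: ⌊868/2⌋ × 614 = 434 × 614 mm
W2: ⌊614/2⌋ × 434 = 307 × 434 mm
W3: ⌊434/2⌋ × 307 = 217 × 307 mm
W4: ⌊307/2⌋ × 217 = 153 × 217 mm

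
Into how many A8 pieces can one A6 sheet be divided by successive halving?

Each ISO step halves the sheet: 1 × A6 → 2 × A7 → 4 × A8
From A6 to A8 is 2 halving steps: 2^2 = 4.

4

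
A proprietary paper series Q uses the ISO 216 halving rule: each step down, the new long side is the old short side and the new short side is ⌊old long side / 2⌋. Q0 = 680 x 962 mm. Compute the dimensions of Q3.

240 × 340 mm

Q1: ⌊962/2⌋ × 680 = 481 × 680 mm
Q2: ⌊680/2⌋ × 481 = 340 × 481 mm
Q3: ⌊481/2⌋ × 340 = 240 × 340 mm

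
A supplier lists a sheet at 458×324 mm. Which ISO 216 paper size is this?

Aspect ratio 458/324 ≈ 1.414 — close to the ISO √2 ≈ 1.414.
In the C-series (envelope sizes, between A and B): C3 = 324 × 458 mm.

C3 (324 × 458 mm)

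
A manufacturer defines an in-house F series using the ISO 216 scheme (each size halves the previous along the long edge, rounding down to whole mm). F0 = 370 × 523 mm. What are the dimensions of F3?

F1: ⌊523/2⌋ × 370 = 261 × 370 mm
F2: ⌊370/2⌋ × 261 = 185 × 261 mm
F3: ⌊261/2⌋ × 185 = 130 × 185 mm

130 × 185 mm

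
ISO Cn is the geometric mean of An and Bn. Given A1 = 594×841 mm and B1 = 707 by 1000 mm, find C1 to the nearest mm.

648 × 917 mm

Short side: √(594 · 707) = √419958 ≈ 648.0 → 648 mm
Long side: √(841 · 1000) = √841000 ≈ 917.1 → 917 mm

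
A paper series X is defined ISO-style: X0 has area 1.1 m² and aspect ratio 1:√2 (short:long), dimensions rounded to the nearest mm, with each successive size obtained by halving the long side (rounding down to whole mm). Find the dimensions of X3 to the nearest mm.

Let X0's short side be w mm. w · w√2 = 1.1 m² = 1,100,000 mm², so w ≈ 881.9 mm and w√2 ≈ 1247.3 mm → X0 = 882 × 1247 mm.
X1: ⌊1247/2⌋ × 882 = 623 × 882 mm
X2: ⌊882/2⌋ × 623 = 441 × 623 mm
X3: ⌊623/2⌋ × 441 = 311 × 441 mm

311 × 441 mm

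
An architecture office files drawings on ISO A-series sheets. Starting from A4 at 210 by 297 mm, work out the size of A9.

A5: ⌊297/2⌋ × 210 = 148 × 210 mm
A6: ⌊210/2⌋ × 148 = 105 × 148 mm
A7: ⌊148/2⌋ × 105 = 74 × 105 mm
A8: ⌊105/2⌋ × 74 = 52 × 74 mm
A9: ⌊74/2⌋ × 52 = 37 × 52 mm

37 × 52 mm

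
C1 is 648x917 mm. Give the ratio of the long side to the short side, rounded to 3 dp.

917 / 648 = 1.415
Matches √2 ≈ 1.414 — the ISO 216 defining ratio.

1.415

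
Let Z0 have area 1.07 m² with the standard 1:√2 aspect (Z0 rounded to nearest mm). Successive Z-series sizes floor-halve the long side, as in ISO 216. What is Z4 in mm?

Let Z0's short side be w mm. w · w√2 = 1.07 m² = 1,070,000 mm², so w ≈ 869.8 mm and w√2 ≈ 1230.1 mm → Z0 = 870 × 1230 mm.
Z1: ⌊1230/2⌋ × 870 = 615 × 870 mm
Z2: ⌊870/2⌋ × 615 = 435 × 615 mm
Z3: ⌊615/2⌋ × 435 = 307 × 435 mm
Z4: ⌊435/2⌋ × 307 = 217 × 307 mm

217 × 307 mm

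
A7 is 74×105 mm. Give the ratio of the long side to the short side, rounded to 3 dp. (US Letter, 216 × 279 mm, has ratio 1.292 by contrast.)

1.419

105 / 74 = 1.419
ISO 216 targets √2 ≈ 1.414; the +0.005 deviation is from mm rounding.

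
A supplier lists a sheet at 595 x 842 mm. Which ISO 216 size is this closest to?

A1 (594 × 841 mm)

Aspect ratio 842/595 ≈ 1.415 — close to the ISO √2 ≈ 1.414.
In the A-series (A0 area = 1 m²): A1 = 594 × 841 mm.
Off by 2 mm total — nearest standard size.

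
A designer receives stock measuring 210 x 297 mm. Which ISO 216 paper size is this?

Aspect ratio 297/210 ≈ 1.414 — close to the ISO √2 ≈ 1.414.
In the A-series (A0 area = 1 m²): A4 = 210 × 297 mm.

A4 (210 × 297 mm)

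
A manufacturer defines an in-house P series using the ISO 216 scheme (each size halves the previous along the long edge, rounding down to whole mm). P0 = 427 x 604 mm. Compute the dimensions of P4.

106 × 151 mm

P1 = 302 × 427 mm (from P0 by 1 halving).
P2: ⌊427/2⌋ × 302 = 213 × 302 mm
P3: ⌊302/2⌋ × 213 = 151 × 213 mm
P4: ⌊213/2⌋ × 151 = 106 × 151 mm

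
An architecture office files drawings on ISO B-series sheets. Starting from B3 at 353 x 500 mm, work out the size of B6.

125 × 176 mm

B4: ⌊500/2⌋ × 353 = 250 × 353 mm
B5: ⌊353/2⌋ × 250 = 176 × 250 mm
B6: ⌊250/2⌋ × 176 = 125 × 176 mm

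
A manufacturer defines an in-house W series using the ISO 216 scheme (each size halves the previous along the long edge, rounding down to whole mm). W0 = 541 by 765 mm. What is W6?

67 × 95 mm

W1: ⌊765/2⌋ × 541 = 382 × 541 mm
W2: ⌊541/2⌋ × 382 = 270 × 382 mm
W3: ⌊382/2⌋ × 270 = 191 × 270 mm
W4: ⌊270/2⌋ × 191 = 135 × 191 mm
W5: ⌊191/2⌋ × 135 = 95 × 135 mm
W6: ⌊135/2⌋ × 95 = 67 × 95 mm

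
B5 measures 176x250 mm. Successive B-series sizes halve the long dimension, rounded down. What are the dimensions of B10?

B6: ⌊250/2⌋ × 176 = 125 × 176 mm
B7: ⌊176/2⌋ × 125 = 88 × 125 mm
B8: ⌊125/2⌋ × 88 = 62 × 88 mm
B9: ⌊88/2⌋ × 62 = 44 × 62 mm
B10: ⌊62/2⌋ × 44 = 31 × 44 mm

31 × 44 mm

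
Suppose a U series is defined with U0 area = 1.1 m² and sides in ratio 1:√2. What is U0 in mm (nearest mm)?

Let the short side be w mm. Then w · w√2 = 1.1 m² = 1,100,000 mm².
w² = 1,100,000/√2, so w ≈ 881.9 mm; long side = w√2 ≈ 1247.3 mm.

882 × 1247 mm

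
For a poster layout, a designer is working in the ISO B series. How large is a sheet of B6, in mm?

B0 = 1000 × 1414 mm (B0 has a 1000 mm short side, aspect 1:√2).
B1: ⌊1414/2⌋ × 1000 = 707 × 1000 mm
B2: ⌊1000/2⌋ × 707 = 500 × 707 mm
B3: ⌊707/2⌋ × 500 = 353 × 500 mm
B4: ⌊500/2⌋ × 353 = 250 × 353 mm
B5: ⌊353/2⌋ × 250 = 176 × 250 mm
B6: ⌊250/2⌋ × 176 = 125 × 176 mm

125 × 176 mm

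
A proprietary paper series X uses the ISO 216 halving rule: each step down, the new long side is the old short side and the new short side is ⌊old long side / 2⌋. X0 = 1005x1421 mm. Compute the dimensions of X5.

X1: ⌊1421/2⌋ × 1005 = 710 × 1005 mm
X2: ⌊1005/2⌋ × 710 = 502 × 710 mm
X3: ⌊710/2⌋ × 502 = 355 × 502 mm
X4: ⌊502/2⌋ × 355 = 251 × 355 mm
X5: ⌊355/2⌋ × 251 = 177 × 251 mm

177 × 251 mm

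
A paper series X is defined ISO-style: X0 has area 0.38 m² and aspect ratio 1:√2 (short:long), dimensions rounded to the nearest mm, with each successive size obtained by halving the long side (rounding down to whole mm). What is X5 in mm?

91 × 129 mm

Let X0's short side be w mm. w · w√2 = 0.38 m² = 380,000 mm², so w ≈ 518.4 mm and w√2 ≈ 733.1 mm → X0 = 518 × 733 mm.
X1: ⌊733/2⌋ × 518 = 366 × 518 mm
X2: ⌊518/2⌋ × 366 = 259 × 366 mm
X3: ⌊366/2⌋ × 259 = 183 × 259 mm
X4: ⌊259/2⌋ × 183 = 129 × 183 mm
X5: ⌊183/2⌋ × 129 = 91 × 129 mm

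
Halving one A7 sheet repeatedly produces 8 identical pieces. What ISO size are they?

8 = 2^3, so 3 halving steps.
A7 → A8 → … → A10 after 3 steps.

A10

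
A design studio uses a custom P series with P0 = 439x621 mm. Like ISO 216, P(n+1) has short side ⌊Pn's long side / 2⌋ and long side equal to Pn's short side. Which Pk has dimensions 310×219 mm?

P0: 439 × 621 mm
P1: 310 × 439 mm
P2: 219 × 310 mm
P3: 155 × 219 mm
→ matches P2.

P2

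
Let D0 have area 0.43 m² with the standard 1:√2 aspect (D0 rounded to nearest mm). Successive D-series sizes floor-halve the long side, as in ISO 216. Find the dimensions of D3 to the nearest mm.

Let D0's short side be w mm. w · w√2 = 0.43 m² = 430,000 mm², so w ≈ 551.4 mm and w√2 ≈ 779.8 mm → D0 = 551 × 780 mm.
D1: ⌊780/2⌋ × 551 = 390 × 551 mm
D2: ⌊551/2⌋ × 390 = 275 × 390 mm
D3: ⌊390/2⌋ × 275 = 195 × 275 mm

195 × 275 mm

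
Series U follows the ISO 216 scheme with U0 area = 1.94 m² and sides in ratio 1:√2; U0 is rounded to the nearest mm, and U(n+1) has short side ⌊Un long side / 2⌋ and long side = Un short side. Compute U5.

207 × 292 mm

Let U0's short side be w mm. w · w√2 = 1.94 m² = 1,940,000 mm², so w ≈ 1171.2 mm and w√2 ≈ 1656.4 mm → U0 = 1171 × 1656 mm.
U1: ⌊1656/2⌋ × 1171 = 828 × 1171 mm
U2: ⌊1171/2⌋ × 828 = 585 × 828 mm
U3: ⌊828/2⌋ × 585 = 414 × 585 mm
U4: ⌊585/2⌋ × 414 = 292 × 414 mm
U5: ⌊414/2⌋ × 292 = 207 × 292 mm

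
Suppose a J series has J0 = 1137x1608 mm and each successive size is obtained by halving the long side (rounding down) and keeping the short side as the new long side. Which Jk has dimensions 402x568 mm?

J3

J0: 1137 × 1608 mm
J1: 804 × 1137 mm
J2: 568 × 804 mm
J3: 402 × 568 mm
J4: 284 × 402 mm
→ matches J3.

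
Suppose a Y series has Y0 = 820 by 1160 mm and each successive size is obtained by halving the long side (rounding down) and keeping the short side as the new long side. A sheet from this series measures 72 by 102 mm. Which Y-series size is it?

Y7

Y0: 820 × 1160 mm
Y1: 580 × 820 mm
Y2: 410 × 580 mm
Y3: 290 × 410 mm
Y4: 205 × 290 mm
Y5: 145 × 205 mm
Y6: 102 × 145 mm
Y7: 72 × 102 mm
Y8: 51 × 72 mm
→ matches Y7.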